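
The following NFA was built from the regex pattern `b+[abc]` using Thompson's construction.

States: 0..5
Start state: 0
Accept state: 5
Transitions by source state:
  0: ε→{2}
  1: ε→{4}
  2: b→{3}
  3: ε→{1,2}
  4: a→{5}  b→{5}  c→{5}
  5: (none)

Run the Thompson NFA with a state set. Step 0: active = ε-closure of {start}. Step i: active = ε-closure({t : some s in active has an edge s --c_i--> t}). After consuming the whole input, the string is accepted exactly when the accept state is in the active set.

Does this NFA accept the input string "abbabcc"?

Answer: REJECT

Trace:
S₀ = ε-closure({0}) = {0,2}
'a' @ 1: {}  — state set empty
rest 'bbabcc' ignored (set empty)
after full input: {}  (accept=5 not in)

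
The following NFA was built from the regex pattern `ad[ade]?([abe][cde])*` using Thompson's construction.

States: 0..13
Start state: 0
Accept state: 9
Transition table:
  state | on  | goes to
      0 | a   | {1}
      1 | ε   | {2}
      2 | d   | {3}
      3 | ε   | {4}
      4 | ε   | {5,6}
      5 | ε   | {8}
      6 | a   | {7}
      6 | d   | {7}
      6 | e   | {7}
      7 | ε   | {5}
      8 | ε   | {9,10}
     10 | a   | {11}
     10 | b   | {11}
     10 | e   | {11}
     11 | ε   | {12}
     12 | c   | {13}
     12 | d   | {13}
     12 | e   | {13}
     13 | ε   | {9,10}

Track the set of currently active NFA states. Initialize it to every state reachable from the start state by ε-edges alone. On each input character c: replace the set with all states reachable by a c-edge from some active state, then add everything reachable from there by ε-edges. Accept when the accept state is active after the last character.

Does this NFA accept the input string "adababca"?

start: ε-closure({0}) = {0}
'a' @ 1: {1,2}
'd' @ 2: {3,4,5,6,8,9,10}  (accept∈set)
'a' @ 3: {5,7,8,9,10,11,12}  (accept∈set)
'b' @ 4: {11,12}
'a' @ 5: {}  — state set empty
rest 'bca' ignored (set empty)
after full input: {}  (accept=9 not in)

Answer: REJECT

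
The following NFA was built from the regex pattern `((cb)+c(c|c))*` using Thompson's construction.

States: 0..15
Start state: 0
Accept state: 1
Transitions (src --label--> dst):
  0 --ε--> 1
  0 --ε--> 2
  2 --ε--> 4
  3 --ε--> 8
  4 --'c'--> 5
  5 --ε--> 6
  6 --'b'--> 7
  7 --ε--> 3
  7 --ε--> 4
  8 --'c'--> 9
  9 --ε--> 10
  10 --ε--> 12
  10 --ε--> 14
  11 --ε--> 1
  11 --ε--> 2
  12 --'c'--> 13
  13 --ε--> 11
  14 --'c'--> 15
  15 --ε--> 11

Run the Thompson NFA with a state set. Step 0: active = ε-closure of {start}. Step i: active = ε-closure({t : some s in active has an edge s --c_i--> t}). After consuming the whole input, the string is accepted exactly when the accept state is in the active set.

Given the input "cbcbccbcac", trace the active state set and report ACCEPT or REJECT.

Answer: REJECT

Derivation:
start: ε-closure({0}) = {0,1,2,4}
'c' @ 1: {5,6}
'b' @ 2: {3,4,7,8}
'c' @ 3: {5,6,9,10,12,14}
'b' @ 4: {3,4,7,8}
'c' @ 5: {5,6,9,10,12,14}
'c' @ 6: {1,2,4,11,13,15}  [accepting]
'b' @ 7: {}  — state set empty
rest 'cac' ignored (set empty)
after full input: {}  (accept=1 not in)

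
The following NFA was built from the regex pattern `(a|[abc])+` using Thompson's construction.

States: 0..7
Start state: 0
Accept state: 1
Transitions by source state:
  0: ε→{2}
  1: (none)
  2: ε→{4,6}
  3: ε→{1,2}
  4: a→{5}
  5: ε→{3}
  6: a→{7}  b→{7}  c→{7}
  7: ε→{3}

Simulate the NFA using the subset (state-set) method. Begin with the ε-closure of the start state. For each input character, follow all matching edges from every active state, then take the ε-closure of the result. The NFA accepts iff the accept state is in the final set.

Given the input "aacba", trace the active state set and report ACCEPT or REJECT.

Answer: ACCEPT

Derivation:
S₀ = ε-closure({0}) = {0,2,4,6}
'a' @ 1: {1,2,3,4,5,6,7}  ✓accept
'a' @ 2: {1,2,3,4,5,6,7}  ✓accept
'c' @ 3: {1,2,3,4,6,7}  ✓accept
'b' @ 4: {1,2,3,4,6,7}  ✓accept
'a' @ 5: {1,2,3,4,5,6,7}  ✓accept
end set {1,2,3,4,5,6,7} — state 1 in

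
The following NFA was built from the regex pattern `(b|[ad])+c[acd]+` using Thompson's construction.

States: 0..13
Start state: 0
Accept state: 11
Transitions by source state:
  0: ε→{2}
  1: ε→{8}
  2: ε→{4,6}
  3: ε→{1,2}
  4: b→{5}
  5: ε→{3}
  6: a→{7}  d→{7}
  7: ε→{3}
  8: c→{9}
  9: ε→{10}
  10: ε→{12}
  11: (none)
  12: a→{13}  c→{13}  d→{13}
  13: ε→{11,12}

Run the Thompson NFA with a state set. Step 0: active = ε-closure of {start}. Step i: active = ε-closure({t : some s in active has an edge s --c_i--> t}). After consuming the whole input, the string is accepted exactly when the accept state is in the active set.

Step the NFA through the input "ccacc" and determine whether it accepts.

Answer: REJECT

Trace:
S₀ = ε-closure({0}) = {0,2,4,6}
'c' @ 1: {}  — no active states
rest 'cacc' ignored (set empty)
final: {}; accept 11 not in set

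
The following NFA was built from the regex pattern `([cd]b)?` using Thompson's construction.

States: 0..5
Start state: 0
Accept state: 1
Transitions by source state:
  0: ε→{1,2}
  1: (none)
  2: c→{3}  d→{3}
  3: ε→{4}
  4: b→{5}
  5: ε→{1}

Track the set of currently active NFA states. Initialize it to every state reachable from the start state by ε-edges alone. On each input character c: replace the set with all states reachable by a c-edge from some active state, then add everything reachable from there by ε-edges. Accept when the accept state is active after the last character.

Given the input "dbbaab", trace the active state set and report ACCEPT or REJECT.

initial (ε-close {0}): {0,1,2}
'd' @ 1: {3,4}
'b' @ 2: {1,5}  [accepting]
'b' @ 3: {}  — dead — no transitions
rest 'aab' ignored (set empty)
end set {} — state 1 not in

Answer: REJECT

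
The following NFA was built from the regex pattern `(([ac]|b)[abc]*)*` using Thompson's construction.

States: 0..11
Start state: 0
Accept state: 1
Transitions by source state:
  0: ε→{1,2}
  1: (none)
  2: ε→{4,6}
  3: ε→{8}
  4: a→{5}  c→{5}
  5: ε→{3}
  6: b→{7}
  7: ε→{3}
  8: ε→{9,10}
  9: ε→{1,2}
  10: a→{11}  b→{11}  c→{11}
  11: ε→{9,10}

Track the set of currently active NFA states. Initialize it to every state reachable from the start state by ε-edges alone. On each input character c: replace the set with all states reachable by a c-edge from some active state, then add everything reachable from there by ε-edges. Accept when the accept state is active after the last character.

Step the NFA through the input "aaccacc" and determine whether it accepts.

Answer: ACCEPT

Trace:
start: ε-closure({0}) = {0,1,2,4,6}
'a' @ 1: {1,2,3,4,5,6,8,9,10}  [accepting]
'a' @ 2: {1,2,3,4,5,6,8,9,10,11}  [accepting]
'c' @ 3: {1,2,3,4,5,6,8,9,10,11}  [accepting]
'c' @ 4: {1,2,3,4,5,6,8,9,10,11}  [accepting]
'a' @ 5: {1,2,3,4,5,6,8,9,10,11}  [accepting]
'c' @ 6: {1,2,3,4,5,6,8,9,10,11}  [accepting]
'c' @ 7: {1,2,3,4,5,6,8,9,10,11}  [accepting]
end set {1,2,3,4,5,6,8,9,10,11} — state 1 in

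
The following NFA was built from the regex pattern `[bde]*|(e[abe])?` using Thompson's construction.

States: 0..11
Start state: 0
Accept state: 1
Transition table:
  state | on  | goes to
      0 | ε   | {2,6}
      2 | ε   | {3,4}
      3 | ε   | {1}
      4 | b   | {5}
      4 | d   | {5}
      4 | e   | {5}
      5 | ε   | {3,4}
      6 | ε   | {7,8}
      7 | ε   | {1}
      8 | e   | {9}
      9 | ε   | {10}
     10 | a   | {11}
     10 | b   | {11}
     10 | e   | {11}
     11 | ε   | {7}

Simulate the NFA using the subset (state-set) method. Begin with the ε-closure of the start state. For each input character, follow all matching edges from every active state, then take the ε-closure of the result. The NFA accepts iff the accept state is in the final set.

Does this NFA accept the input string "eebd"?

Answer: ACCEPT

Trace:
S₀ = ε-closure({0}) = {0,1,2,3,4,6,7,8}
'e' @ 1: {1,3,4,5,9,10}  ✓accept
'e' @ 2: {1,3,4,5,7,11}  ✓accept
'b' @ 3: {1,3,4,5}  ✓accept
'd' @ 4: {1,3,4,5}  ✓accept
end set {1,3,4,5} — state 1 in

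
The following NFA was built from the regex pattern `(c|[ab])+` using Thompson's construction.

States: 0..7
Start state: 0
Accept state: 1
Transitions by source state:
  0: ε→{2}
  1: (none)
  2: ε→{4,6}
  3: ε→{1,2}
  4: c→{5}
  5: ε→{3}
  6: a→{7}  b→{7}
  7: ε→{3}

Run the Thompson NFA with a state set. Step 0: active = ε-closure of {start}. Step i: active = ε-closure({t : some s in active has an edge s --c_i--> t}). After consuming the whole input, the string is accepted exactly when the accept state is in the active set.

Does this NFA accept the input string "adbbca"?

initial (ε-close {0}): {0,2,4,6}
'a' @ 1: {1,2,3,4,6,7}  (accept∈set)
'd' @ 2: {}  — dead — no transitions
rest 'bbca' ignored (set empty)
after full input: {}  (accept=1 not in)

Answer: REJECT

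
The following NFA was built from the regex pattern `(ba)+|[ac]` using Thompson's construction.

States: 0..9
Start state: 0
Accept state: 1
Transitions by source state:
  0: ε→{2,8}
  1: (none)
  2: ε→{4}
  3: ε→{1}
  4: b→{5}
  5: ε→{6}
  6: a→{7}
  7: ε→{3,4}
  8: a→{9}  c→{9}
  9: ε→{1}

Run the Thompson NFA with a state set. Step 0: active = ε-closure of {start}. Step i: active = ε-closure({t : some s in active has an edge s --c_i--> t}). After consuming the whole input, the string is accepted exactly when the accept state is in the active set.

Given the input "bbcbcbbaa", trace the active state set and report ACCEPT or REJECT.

Answer: REJECT

Derivation:
S₀ = ε-closure({0}) = {0,2,4,8}
'b' @ 1: {5,6}
'b' @ 2: {}  — state set empty
rest 'cbcbbaa' ignored (set empty)
final: {}; accept 1 not in set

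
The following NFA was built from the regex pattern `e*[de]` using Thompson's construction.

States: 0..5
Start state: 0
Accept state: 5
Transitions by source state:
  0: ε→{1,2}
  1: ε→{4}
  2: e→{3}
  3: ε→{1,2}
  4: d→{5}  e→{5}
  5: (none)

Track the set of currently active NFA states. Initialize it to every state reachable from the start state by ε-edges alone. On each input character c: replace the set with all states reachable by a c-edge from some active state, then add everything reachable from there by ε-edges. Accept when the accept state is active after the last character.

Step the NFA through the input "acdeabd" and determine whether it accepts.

Answer: REJECT

Trace:
start: ε-closure({0}) = {0,1,2,4}
'a' @ 1: {}  — dead — no transitions
rest 'cdeabd' ignored (set empty)
end set {} — state 5 not in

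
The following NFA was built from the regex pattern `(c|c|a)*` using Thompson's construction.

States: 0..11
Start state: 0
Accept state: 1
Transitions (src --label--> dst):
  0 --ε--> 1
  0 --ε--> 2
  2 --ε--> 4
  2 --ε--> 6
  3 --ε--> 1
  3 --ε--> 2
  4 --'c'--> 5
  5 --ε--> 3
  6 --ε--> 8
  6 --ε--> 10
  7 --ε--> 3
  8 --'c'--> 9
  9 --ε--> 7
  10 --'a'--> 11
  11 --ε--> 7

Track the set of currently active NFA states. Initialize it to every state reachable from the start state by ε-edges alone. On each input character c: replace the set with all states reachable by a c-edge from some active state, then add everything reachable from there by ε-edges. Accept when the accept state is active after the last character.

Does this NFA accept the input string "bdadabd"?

initial (ε-close {0}): {0,1,2,4,6,8,10}
'b' @ 1: {}  — no active states
rest 'dadabd' ignored (set empty)
final: {}; accept 1 not in set

Answer: REJECT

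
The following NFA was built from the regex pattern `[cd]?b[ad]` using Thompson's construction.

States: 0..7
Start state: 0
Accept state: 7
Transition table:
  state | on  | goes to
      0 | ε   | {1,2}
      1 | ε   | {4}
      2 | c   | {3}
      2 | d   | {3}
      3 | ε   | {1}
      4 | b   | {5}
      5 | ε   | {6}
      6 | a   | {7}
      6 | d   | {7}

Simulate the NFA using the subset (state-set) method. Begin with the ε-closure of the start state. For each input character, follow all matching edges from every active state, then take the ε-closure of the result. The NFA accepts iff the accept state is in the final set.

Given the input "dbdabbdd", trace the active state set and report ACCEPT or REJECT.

Answer: REJECT

Derivation:
initial (ε-close {0}): {0,1,2,4}
'd' @ 1: {1,3,4}
'b' @ 2: {5,6}
'd' @ 3: {7}  (accept∈set)
'a' @ 4: {}  — no active states
rest 'bbdd' ignored (set empty)
final: {}; accept 7 not in set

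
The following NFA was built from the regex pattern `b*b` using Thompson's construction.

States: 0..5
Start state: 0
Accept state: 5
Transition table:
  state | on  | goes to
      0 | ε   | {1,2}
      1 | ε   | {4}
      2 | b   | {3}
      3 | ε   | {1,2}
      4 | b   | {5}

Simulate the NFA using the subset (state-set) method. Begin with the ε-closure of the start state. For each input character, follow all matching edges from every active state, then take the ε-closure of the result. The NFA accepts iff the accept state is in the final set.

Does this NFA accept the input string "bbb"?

start: ε-closure({0}) = {0,1,2,4}
'b' @ 1: {1,2,3,4,5}  (accept∈set)
'b' @ 2: {1,2,3,4,5}  (accept∈set)
'b' @ 3: {1,2,3,4,5}  (accept∈set)
after full input: {1,2,3,4,5}  (accept=5 in)

Answer: ACCEPT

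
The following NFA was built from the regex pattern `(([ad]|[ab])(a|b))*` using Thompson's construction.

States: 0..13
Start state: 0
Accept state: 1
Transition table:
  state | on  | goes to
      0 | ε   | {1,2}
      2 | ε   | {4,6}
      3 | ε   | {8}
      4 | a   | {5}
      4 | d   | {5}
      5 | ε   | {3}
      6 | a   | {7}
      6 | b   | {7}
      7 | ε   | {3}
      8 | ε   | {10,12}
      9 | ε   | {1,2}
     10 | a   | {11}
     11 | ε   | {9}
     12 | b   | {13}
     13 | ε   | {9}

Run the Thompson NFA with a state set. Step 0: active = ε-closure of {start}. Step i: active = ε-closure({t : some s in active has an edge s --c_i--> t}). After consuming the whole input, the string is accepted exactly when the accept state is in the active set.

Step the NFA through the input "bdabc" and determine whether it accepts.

initial (ε-close {0}): {0,1,2,4,6}
'b' @ 1: {3,7,8,10,12}
'd' @ 2: {}  — state set empty
rest 'abc' ignored (set empty)
after full input: {}  (accept=1 not in)

Answer: REJECT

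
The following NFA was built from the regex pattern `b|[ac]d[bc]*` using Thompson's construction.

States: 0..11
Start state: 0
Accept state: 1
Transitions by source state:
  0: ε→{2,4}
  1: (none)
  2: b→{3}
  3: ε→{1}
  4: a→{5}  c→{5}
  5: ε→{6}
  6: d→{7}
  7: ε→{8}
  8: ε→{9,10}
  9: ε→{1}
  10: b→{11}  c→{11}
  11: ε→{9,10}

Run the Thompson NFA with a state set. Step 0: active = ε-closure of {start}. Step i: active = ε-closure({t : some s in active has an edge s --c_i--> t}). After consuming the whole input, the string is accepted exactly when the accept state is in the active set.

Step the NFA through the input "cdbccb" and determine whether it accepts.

start: ε-closure({0}) = {0,2,4}
'c' @ 1: {5,6}
'd' @ 2: {1,7,8,9,10}  (accept∈set)
'b' @ 3: {1,9,10,11}  (accept∈set)
'c' @ 4: {1,9,10,11}  (accept∈set)
'c' @ 5: {1,9,10,11}  (accept∈set)
'b' @ 6: {1,9,10,11}  (accept∈set)
after full input: {1,9,10,11}  (accept=1 in)

Answer: ACCEPT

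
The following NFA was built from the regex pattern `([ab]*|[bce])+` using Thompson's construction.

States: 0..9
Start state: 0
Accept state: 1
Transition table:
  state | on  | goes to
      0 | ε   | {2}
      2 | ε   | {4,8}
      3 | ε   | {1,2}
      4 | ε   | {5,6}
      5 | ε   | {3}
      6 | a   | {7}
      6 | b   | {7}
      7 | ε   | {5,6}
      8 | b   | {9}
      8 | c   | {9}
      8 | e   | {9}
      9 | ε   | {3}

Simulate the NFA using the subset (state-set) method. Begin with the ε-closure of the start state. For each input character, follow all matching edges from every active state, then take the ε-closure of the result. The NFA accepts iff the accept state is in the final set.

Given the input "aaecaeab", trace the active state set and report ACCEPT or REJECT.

Answer: ACCEPT

Derivation:
start: ε-closure({0}) = {0,1,2,3,4,5,6,8}
'a' @ 1: {1,2,3,4,5,6,7,8}  [accepting]
'a' @ 2: {1,2,3,4,5,6,7,8}  [accepting]
'e' @ 3: {1,2,3,4,5,6,8,9}  [accepting]
'c' @ 4: {1,2,3,4,5,6,8,9}  [accepting]
'a' @ 5: {1,2,3,4,5,6,7,8}  [accepting]
'e' @ 6: {1,2,3,4,5,6,8,9}  [accepting]
'a' @ 7: {1,2,3,4,5,6,7,8}  [accepting]
'b' @ 8: {1,2,3,4,5,6,7,8,9}  [accepting]
final: {1,2,3,4,5,6,7,8,9}; accept 1 in set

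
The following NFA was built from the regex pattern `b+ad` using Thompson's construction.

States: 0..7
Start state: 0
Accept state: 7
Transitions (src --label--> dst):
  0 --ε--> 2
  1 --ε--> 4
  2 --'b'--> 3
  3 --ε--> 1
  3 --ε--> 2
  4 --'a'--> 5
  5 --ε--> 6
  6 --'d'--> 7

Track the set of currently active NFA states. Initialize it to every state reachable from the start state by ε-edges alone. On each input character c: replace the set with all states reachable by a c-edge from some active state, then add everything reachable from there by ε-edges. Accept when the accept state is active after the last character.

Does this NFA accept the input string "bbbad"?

Answer: ACCEPT

Trace:
initial (ε-close {0}): {0,2}
'b' @ 1: {1,2,3,4}
'b' @ 2: {1,2,3,4}
'b' @ 3: {1,2,3,4}
'a' @ 4: {5,6}
'd' @ 5: {7}  (accept∈set)
after full input: {7}  (accept=7 in)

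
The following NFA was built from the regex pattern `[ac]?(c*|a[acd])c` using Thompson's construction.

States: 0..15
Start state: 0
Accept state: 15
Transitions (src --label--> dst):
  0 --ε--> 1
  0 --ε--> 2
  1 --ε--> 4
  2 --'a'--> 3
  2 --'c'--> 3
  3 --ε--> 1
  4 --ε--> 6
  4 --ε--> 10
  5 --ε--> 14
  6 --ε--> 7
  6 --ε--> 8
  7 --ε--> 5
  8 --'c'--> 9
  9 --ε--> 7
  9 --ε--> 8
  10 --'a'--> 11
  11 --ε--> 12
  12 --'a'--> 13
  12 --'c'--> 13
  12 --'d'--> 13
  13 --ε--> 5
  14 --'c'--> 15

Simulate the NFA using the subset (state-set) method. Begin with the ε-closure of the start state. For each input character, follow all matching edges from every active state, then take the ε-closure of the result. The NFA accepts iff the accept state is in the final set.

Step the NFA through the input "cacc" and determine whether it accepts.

Answer: ACCEPT

Derivation:
initial (ε-close {0}): {0,1,2,4,5,6,7,8,10,14}
'c' @ 1: {1,3,4,5,6,7,8,9,10,14,15}  (accept∈set)
'a' @ 2: {11,12}
'c' @ 3: {5,13,14}
'c' @ 4: {15}  (accept∈set)
final: {15}; accept 15 in set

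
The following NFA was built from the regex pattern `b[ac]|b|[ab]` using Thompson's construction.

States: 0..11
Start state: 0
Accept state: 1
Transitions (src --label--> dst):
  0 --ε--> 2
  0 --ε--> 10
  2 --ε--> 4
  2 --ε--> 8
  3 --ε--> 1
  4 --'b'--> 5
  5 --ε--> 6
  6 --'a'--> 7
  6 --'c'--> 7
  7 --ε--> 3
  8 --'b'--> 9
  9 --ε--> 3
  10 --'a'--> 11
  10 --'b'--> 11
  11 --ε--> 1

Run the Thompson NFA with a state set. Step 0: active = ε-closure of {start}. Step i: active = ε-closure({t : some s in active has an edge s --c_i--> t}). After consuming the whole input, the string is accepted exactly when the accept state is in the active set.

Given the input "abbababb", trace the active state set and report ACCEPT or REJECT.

Answer: REJECT

Steps:
S₀ = ε-closure({0}) = {0,2,4,8,10}
'a' @ 1: {1,11}  ✓accept
'b' @ 2: {}  — state set empty
rest 'bababb' ignored (set empty)
final: {}; accept 1 not in set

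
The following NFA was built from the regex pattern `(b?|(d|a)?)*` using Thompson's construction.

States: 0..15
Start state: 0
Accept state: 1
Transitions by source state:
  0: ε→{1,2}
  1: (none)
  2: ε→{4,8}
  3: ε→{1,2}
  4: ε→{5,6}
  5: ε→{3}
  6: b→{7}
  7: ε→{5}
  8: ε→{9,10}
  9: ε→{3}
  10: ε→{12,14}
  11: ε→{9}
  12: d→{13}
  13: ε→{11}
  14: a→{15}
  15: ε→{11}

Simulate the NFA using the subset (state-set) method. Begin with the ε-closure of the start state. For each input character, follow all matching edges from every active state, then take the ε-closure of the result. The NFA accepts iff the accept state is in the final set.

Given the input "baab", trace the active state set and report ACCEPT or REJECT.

start: ε-closure({0}) = {0,1,2,3,4,5,6,8,9,10,12,14}
'b' @ 1: {1,2,3,4,5,6,7,8,9,10,12,14}  ✓accept
'a' @ 2: {1,2,3,4,5,6,8,9,10,11,12,14,15}  ✓accept
'a' @ 3: {1,2,3,4,5,6,8,9,10,11,12,14,15}  ✓accept
'b' @ 4: {1,2,3,4,5,6,7,8,9,10,12,14}  ✓accept
after full input: {1,2,3,4,5,6,7,8,9,10,12,14}  (accept=1 in)

Answer: ACCEPT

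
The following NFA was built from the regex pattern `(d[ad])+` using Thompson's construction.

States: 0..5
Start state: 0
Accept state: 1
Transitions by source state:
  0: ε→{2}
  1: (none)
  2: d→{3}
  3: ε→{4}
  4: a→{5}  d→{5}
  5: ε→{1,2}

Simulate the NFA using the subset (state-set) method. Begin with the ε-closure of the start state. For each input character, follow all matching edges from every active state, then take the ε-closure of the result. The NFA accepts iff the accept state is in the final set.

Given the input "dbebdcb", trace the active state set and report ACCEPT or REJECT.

start: ε-closure({0}) = {0,2}
'd' @ 1: {3,4}
'b' @ 2: {}  — state set empty
rest 'ebdcb' ignored (set empty)
end set {} — state 1 not in

Answer: REJECT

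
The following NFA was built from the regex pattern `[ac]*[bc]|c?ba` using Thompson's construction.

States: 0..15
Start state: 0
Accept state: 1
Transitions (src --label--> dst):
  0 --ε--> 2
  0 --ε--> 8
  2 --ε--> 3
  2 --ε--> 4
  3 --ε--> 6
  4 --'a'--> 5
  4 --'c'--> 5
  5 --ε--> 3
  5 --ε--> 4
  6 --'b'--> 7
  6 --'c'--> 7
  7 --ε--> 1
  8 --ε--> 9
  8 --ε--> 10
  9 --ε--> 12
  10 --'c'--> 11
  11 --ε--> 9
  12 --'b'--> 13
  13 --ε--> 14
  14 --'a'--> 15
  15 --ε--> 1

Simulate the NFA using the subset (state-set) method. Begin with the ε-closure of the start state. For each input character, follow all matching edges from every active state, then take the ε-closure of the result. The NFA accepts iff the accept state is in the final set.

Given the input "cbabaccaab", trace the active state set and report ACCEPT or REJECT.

initial (ε-close {0}): {0,2,3,4,6,8,9,10,12}
'c' @ 1: {1,3,4,5,6,7,9,11,12}  ✓accept
'b' @ 2: {1,7,13,14}  ✓accept
'a' @ 3: {1,15}  ✓accept
'b' @ 4: {}  — no active states
rest 'accaab' ignored (set empty)
final: {}; accept 1 not in set

Answer: REJECT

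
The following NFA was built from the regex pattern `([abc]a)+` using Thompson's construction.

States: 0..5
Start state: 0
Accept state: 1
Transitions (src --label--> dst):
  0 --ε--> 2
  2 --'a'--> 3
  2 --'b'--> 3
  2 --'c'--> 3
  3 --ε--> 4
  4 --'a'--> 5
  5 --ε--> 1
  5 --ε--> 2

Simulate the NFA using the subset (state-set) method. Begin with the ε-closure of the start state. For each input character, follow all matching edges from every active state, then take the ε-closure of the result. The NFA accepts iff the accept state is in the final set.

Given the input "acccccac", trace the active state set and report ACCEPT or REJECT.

S₀ = ε-closure({0}) = {0,2}
'a' @ 1: {3,4}
'c' @ 2: {}  — no active states
rest 'ccccac' ignored (set empty)
after full input: {}  (accept=1 not in)

Answer: REJECT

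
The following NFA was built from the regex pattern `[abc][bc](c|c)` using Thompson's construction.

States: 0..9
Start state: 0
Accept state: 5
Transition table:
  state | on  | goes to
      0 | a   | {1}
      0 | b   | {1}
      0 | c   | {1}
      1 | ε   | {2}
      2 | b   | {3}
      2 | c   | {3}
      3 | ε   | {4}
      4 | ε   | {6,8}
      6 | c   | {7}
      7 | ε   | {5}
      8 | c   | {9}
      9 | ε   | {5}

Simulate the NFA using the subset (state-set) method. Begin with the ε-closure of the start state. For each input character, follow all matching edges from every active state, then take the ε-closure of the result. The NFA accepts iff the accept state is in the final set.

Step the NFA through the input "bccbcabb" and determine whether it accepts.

Answer: REJECT

Trace:
initial (ε-close {0}): {0}
'b' @ 1: {1,2}
'c' @ 2: {3,4,6,8}
'c' @ 3: {5,7,9}  [accepting]
'b' @ 4: {}  — dead — no transitions
rest 'cabb' ignored (set empty)
after full input: {}  (accept=5 not in)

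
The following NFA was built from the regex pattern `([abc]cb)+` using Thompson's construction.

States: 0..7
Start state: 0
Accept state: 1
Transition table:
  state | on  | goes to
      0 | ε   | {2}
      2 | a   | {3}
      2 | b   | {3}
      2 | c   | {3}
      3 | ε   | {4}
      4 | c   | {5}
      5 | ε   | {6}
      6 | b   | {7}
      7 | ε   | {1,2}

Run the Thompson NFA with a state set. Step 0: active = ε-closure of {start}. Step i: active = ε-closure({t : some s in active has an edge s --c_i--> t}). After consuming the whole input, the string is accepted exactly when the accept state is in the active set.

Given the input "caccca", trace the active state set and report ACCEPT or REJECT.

Answer: REJECT

Derivation:
S₀ = ε-closure({0}) = {0,2}
'c' @ 1: {3,4}
'a' @ 2: {}  — no active states
rest 'ccca' ignored (set empty)
final: {}; accept 1 not in set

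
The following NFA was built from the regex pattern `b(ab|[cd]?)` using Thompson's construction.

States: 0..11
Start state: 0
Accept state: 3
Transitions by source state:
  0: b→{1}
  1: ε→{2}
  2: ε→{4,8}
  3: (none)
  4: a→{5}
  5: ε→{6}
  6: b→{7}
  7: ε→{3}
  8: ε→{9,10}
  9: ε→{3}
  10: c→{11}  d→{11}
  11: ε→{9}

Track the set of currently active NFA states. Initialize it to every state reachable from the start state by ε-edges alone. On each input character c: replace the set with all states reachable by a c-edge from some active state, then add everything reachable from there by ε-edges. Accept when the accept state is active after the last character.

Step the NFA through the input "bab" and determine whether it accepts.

Answer: ACCEPT

Steps:
initial (ε-close {0}): {0}
'b' @ 1: {1,2,3,4,8,9,10}  ✓accept
'a' @ 2: {5,6}
'b' @ 3: {3,7}  ✓accept
final: {3,7}; accept 3 in set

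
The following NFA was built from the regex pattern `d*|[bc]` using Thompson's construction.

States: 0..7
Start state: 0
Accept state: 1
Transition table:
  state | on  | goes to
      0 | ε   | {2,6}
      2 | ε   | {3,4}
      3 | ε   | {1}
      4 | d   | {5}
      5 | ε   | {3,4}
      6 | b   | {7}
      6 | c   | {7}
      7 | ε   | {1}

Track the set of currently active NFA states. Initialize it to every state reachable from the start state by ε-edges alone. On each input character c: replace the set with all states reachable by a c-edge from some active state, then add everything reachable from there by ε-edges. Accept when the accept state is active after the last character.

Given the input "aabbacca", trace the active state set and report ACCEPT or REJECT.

S₀ = ε-closure({0}) = {0,1,2,3,4,6}
'a' @ 1: {}  — state set empty
rest 'abbacca' ignored (set empty)
final: {}; accept 1 not in set

Answer: REJECT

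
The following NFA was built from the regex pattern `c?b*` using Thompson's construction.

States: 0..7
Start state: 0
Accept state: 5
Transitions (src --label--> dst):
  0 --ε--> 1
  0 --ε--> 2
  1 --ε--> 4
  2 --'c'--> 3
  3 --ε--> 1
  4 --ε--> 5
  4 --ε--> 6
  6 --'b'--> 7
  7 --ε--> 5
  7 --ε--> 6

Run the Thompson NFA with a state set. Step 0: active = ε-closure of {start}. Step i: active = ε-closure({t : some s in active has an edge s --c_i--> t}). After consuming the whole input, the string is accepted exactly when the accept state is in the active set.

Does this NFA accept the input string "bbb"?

Answer: ACCEPT

Trace:
initial (ε-close {0}): {0,1,2,4,5,6}
'b' @ 1: {5,6,7}  (accept∈set)
'b' @ 2: {5,6,7}  (accept∈set)
'b' @ 3: {5,6,7}  (accept∈set)
final: {5,6,7}; accept 5 in set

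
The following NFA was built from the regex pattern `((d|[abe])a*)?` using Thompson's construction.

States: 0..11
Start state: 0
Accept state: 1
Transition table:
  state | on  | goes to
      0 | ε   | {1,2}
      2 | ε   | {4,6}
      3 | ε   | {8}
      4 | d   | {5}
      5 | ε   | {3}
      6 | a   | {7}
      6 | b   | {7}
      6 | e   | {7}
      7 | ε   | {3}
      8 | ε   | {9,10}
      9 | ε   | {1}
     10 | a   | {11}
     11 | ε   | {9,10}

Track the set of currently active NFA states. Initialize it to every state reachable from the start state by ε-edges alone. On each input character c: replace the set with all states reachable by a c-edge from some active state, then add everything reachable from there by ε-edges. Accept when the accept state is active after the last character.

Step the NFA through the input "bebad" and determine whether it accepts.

Answer: REJECT

Steps:
start: ε-closure({0}) = {0,1,2,4,6}
'b' @ 1: {1,3,7,8,9,10}  [accepting]
'e' @ 2: {}  — dead — no transitions
rest 'bad' ignored (set empty)
end set {} — state 1 not in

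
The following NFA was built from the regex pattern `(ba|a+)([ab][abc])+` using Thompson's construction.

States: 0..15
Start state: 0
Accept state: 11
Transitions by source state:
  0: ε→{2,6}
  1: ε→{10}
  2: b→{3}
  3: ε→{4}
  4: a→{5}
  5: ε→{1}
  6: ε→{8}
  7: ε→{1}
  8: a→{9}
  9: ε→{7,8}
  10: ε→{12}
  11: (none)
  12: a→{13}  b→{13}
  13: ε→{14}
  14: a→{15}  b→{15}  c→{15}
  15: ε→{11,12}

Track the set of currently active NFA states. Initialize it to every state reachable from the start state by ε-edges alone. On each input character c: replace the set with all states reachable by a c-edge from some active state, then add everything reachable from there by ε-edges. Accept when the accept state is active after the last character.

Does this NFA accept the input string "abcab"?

initial (ε-close {0}): {0,2,6,8}
'a' @ 1: {1,7,8,9,10,12}
'b' @ 2: {13,14}
'c' @ 3: {11,12,15}  ✓accept
'a' @ 4: {13,14}
'b' @ 5: {11,12,15}  ✓accept
end set {11,12,15} — state 11 in

Answer: ACCEPT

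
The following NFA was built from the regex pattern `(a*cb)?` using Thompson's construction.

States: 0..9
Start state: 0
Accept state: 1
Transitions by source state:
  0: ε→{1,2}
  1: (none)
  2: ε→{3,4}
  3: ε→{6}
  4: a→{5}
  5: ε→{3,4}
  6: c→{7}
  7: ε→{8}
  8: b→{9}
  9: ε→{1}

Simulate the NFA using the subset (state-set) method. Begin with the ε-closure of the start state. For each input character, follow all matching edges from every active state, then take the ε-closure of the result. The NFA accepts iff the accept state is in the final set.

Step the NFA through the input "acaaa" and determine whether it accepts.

start: ε-closure({0}) = {0,1,2,3,4,6}
'a' @ 1: {3,4,5,6}
'c' @ 2: {7,8}
'a' @ 3: {}  — no active states
rest 'aa' ignored (set empty)
final: {}; accept 1 not in set

Answer: REJECT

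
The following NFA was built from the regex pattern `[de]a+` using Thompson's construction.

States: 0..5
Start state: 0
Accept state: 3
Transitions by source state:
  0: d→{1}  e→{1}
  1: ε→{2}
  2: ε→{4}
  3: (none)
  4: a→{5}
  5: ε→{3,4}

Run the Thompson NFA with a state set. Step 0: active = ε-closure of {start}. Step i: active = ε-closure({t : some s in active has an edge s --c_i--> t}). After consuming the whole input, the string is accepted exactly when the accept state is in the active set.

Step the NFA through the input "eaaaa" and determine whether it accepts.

Answer: ACCEPT

Trace:
initial (ε-close {0}): {0}
'e' @ 1: {1,2,4}
'a' @ 2: {3,4,5}  [accepting]
'a' @ 3: {3,4,5}  [accepting]
'a' @ 4: {3,4,5}  [accepting]
'a' @ 5: {3,4,5}  [accepting]
end set {3,4,5} — state 3 in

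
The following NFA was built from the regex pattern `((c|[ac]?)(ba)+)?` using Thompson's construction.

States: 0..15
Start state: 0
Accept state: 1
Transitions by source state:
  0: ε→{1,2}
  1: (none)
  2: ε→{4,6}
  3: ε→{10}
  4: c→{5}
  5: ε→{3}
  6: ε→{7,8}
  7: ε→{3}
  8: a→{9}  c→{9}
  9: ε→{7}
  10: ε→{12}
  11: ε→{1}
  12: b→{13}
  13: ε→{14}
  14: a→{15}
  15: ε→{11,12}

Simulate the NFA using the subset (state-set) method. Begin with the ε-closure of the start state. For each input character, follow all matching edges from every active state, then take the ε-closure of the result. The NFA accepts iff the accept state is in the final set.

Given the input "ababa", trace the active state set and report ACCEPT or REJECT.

start: ε-closure({0}) = {0,1,2,3,4,6,7,8,10,12}
'a' @ 1: {3,7,9,10,12}
'b' @ 2: {13,14}
'a' @ 3: {1,11,12,15}  ✓accept
'b' @ 4: {13,14}
'a' @ 5: {1,11,12,15}  ✓accept
final: {1,11,12,15}; accept 1 in set

Answer: ACCEPT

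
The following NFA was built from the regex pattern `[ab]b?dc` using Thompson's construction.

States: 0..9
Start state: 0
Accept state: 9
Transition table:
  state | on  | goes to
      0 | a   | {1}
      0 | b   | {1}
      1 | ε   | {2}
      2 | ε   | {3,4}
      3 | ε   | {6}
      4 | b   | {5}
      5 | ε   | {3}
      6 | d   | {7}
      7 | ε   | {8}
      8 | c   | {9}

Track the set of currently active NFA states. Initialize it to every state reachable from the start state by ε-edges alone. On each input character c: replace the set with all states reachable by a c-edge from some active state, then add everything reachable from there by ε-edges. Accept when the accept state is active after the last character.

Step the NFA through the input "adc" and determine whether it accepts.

initial (ε-close {0}): {0}
'a' @ 1: {1,2,3,4,6}
'd' @ 2: {7,8}
'c' @ 3: {9}  (accept∈set)
final: {9}; accept 9 in set

Answer: ACCEPT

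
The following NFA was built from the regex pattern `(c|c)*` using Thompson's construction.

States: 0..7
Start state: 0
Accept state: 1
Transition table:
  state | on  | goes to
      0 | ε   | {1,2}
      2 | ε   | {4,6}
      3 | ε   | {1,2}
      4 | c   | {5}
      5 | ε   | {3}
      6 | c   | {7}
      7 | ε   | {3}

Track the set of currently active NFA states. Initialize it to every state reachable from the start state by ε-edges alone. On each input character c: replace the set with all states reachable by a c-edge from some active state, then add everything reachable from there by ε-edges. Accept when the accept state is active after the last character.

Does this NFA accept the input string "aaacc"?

Answer: REJECT

Trace:
S₀ = ε-closure({0}) = {0,1,2,4,6}
'a' @ 1: {}  — dead — no transitions
rest 'aacc' ignored (set empty)
after full input: {}  (accept=1 not in)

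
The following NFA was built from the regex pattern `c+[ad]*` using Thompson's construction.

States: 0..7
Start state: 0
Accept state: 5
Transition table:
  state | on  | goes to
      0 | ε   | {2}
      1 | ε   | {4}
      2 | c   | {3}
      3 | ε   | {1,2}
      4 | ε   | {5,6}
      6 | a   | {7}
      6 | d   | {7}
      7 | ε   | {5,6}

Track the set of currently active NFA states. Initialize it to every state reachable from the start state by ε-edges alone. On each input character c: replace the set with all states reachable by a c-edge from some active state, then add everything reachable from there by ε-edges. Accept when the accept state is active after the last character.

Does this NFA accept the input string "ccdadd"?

Answer: ACCEPT

Trace:
start: ε-closure({0}) = {0,2}
'c' @ 1: {1,2,3,4,5,6}  ✓accept
'c' @ 2: {1,2,3,4,5,6}  ✓accept
'd' @ 3: {5,6,7}  ✓accept
'a' @ 4: {5,6,7}  ✓accept
'd' @ 5: {5,6,7}  ✓accept
'd' @ 6: {5,6,7}  ✓accept
after full input: {5,6,7}  (accept=5 in)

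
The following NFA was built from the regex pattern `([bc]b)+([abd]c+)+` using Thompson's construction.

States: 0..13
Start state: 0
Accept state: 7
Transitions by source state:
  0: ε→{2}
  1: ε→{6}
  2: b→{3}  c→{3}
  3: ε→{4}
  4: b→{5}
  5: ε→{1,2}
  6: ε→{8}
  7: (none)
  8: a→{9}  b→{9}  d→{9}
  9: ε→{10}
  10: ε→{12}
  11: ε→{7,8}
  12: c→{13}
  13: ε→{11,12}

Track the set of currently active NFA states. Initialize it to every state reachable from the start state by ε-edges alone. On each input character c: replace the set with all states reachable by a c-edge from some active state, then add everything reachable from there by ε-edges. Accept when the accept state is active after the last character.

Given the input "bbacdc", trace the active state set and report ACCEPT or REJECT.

Answer: ACCEPT

Steps:
start: ε-closure({0}) = {0,2}
'b' @ 1: {3,4}
'b' @ 2: {1,2,5,6,8}
'a' @ 3: {9,10,12}
'c' @ 4: {7,8,11,12,13}  ✓accept
'd' @ 5: {9,10,12}
'c' @ 6: {7,8,11,12,13}  ✓accept
end set {7,8,11,12,13} — state 7 in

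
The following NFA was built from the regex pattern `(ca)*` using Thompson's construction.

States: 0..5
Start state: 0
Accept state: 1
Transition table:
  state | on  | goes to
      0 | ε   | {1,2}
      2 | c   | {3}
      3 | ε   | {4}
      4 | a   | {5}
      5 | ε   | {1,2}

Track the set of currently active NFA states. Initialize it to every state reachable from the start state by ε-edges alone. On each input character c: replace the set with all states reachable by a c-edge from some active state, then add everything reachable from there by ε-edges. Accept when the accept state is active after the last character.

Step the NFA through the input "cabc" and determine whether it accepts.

initial (ε-close {0}): {0,1,2}
'c' @ 1: {3,4}
'a' @ 2: {1,2,5}  ✓accept
'b' @ 3: {}  — state set empty
rest 'c' ignored (set empty)
after full input: {}  (accept=1 not in)

Answer: REJECT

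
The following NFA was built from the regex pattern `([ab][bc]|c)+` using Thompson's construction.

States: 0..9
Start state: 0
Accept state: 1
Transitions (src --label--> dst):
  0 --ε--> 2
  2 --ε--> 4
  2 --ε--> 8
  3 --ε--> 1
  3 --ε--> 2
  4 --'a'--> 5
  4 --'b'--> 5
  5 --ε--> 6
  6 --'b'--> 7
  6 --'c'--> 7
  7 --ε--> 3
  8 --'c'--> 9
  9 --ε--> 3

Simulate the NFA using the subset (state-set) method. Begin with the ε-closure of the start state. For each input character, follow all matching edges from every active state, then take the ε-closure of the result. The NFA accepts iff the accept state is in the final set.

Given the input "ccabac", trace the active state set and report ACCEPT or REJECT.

initial (ε-close {0}): {0,2,4,8}
'c' @ 1: {1,2,3,4,8,9}  [accepting]
'c' @ 2: {1,2,3,4,8,9}  [accepting]
'a' @ 3: {5,6}
'b' @ 4: {1,2,3,4,7,8}  [accepting]
'a' @ 5: {5,6}
'c' @ 6: {1,2,3,4,7,8}  [accepting]
final: {1,2,3,4,7,8}; accept 1 in set

Answer: ACCEPT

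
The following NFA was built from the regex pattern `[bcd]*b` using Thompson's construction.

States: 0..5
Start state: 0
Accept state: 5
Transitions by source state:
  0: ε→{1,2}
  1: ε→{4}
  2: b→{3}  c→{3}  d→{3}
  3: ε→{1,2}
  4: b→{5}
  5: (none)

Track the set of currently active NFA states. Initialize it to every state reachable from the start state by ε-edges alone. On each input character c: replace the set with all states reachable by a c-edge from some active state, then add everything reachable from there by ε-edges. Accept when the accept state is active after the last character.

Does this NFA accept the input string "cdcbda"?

Answer: REJECT

Derivation:
start: ε-closure({0}) = {0,1,2,4}
'c' @ 1: {1,2,3,4}
'd' @ 2: {1,2,3,4}
'c' @ 3: {1,2,3,4}
'b' @ 4: {1,2,3,4,5}  [accepting]
'd' @ 5: {1,2,3,4}
'a' @ 6: {}  — dead — no transitions
after full input: {}  (accept=5 not in)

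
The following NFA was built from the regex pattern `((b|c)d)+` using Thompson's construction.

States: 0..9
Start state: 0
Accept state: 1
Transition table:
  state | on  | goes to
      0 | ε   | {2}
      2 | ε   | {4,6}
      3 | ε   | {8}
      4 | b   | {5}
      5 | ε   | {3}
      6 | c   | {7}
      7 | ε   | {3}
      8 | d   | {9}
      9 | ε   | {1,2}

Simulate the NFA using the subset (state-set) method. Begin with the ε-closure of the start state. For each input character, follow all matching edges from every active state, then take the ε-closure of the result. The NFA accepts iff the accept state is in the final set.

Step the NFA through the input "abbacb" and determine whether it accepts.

S₀ = ε-closure({0}) = {0,2,4,6}
'a' @ 1: {}  — dead — no transitions
rest 'bbacb' ignored (set empty)
end set {} — state 1 not in

Answer: REJECT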